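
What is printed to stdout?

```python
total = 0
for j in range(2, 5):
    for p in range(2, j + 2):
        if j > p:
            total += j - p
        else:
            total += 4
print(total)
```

j=2,p=2: not 2>2, total = 0+4 = 4
j=2,p=3: not 2>3, total = 4+4 = 8
j=3,p=2: 3>2, total = 8+1 = 9
j=3,p=3: not 3>3, total = 9+4 = 13
j=3,p=4: not 3>4, total = 13+4 = 17
j=4,p=2: 4>2, total = 17+2 = 19
j=4,p=3: 4>3, total = 19+1 = 20
j=4,p=4: not 4>4, total = 20+4 = 24
j=4,p=5: not 4>5, total = 24+4 = 28

28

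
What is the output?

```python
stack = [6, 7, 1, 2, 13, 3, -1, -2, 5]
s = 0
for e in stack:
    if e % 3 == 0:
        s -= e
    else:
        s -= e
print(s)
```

e=6: %3==0, s = 0-6 = -6
e=7: not %3==0, s = (-6)-7 = -13
e=1: not %3==0, s = (-13)-1 = -14
e=2: not %3==0, s = (-14)-2 = -16
e=13: not %3==0, s = (-16)-13 = -29
e=3: %3==0, s = (-29)-3 = -32
e=-1: not %3==0, s = (-32)-(-1) = -31
e=-2: not %3==0, s = (-31)-(-2) = -29
e=5: not %3==0, s = (-29)-5 = -34

-34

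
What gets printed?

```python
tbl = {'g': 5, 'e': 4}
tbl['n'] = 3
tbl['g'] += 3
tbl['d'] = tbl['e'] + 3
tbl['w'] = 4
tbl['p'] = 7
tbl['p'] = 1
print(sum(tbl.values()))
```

27

tbl['n'] = 3 → {'g': 5, 'e': 4, 'n': 3}
tbl['g'] = 5+3 = 8 → {'g': 8, 'e': 4, 'n': 3}
tbl['d'] = tbl['e']+3 = 7 → {'g': 8, 'e': 4, 'n': 3, 'd': 7}
tbl['w'] = 4 → {'g': 8, 'e': 4, 'n': 3, 'd': 7, 'w': 4}
tbl['p'] = 7 → {'g': 8, 'e': 4, 'n': 3, 'd': 7, 'w': 4, 'p': 7}
tbl['p'] = 1 → {'g': 8, 'e': 4, 'n': 3, 'd': 7, 'w': 4, 'p': 1}
sum of values = 27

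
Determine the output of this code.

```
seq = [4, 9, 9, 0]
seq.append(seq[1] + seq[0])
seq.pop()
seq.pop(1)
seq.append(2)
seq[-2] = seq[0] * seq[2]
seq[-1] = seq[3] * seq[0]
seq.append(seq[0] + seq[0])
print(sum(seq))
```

append seq[1]+seq[0] = 9+4 = 13 → [4, 9, 9, 0, 13]
pop() removes 13 → [4, 9, 9, 0]
pop(1) removes 9 → [4, 9, 0]
append 2 → [4, 9, 0, 2]
seq[-2] = seq[0]*seq[2] = 4*0 = 0 → [4, 9, 0, 2]
seq[-1] = seq[3]*seq[0] = 2*4 = 8 → [4, 9, 0, 8]
append seq[0]+seq[0] = 4+4 = 8 → [4, 9, 0, 8, 8]
sum = 29

29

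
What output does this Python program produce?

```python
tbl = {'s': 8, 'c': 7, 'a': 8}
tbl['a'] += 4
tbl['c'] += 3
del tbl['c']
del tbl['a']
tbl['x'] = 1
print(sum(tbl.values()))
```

tbl['a'] = 8+4 = 12 → {'s': 8, 'c': 7, 'a': 12}
tbl['c'] = 7+3 = 10 → {'s': 8, 'c': 10, 'a': 12}
del 'c' → {'s': 8, 'a': 12}
del 'a' → {'s': 8}
tbl['x'] = 1 → {'s': 8, 'x': 1}
sum of values = 9

9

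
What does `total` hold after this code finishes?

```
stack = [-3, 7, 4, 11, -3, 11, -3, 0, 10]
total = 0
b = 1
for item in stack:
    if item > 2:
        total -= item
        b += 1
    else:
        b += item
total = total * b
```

item=-3: not >2; b=-2
item=7: >2, total = 0-7 = -7; b=-1
item=4: >2, total = (-7)-4 = -11; b=0
item=11: >2, total = (-11)-11 = -22; b=1
item=-3: not >2; b=-2
item=11: >2, total = (-22)-11 = -33; b=-1
item=-3: not >2; b=-4
item=0: not >2; b=-4
item=10: >2, total = (-33)-10 = -43; b=-3
total*b = (-43)*(-3) = 129

129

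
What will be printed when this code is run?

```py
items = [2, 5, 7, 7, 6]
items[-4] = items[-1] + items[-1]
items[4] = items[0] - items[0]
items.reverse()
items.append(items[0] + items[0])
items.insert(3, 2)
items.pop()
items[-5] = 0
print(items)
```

items[-4] = items[-1]+items[-1] = 6+6 = 12 → [2, 12, 7, 7, 6]
items[4] = items[0]-items[0] = 2-2 = 0 → [2, 12, 7, 7, 0]
reverse → [0, 7, 7, 12, 2]
append items[0]+items[0] = 0+0 = 0 → [0, 7, 7, 12, 2, 0]
insert 2 at 3 → [0, 7, 7, 2, 12, 2, 0]
pop() removes 0 → [0, 7, 7, 2, 12, 2]
items[-5] = 0 → [0, 0, 7, 2, 12, 2]

[0, 0, 7, 2, 12, 2]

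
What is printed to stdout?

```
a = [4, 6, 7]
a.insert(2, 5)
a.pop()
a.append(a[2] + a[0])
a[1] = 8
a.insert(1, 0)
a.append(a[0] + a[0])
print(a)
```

[4, 0, 8, 5, 9, 8]

insert 5 at 2 → [4, 6, 5, 7]
pop() removes 7 → [4, 6, 5]
append a[2]+a[0] = 5+4 = 9 → [4, 6, 5, 9]
a[1] = 8 → [4, 8, 5, 9]
insert 0 at 1 → [4, 0, 8, 5, 9]
append a[0]+a[0] = 4+4 = 8 → [4, 0, 8, 5, 9, 8]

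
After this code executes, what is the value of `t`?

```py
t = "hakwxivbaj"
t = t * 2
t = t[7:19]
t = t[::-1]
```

'abvixwkahjab'

repeat ×2 → 'hakwxivbajhakwxivbaj'
slice [7:19] → 'bajhakwxivba'
reverse → 'abvixwkahjab'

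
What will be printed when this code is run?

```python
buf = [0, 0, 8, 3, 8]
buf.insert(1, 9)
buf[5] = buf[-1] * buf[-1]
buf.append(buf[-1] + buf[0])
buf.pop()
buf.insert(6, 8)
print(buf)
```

insert 9 at 1 → [0, 9, 0, 8, 3, 8]
buf[5] = buf[-1]*buf[-1] = 8*8 = 64 → [0, 9, 0, 8, 3, 64]
append buf[-1]+buf[0] = 64+0 = 64 → [0, 9, 0, 8, 3, 64, 64]
pop() removes 64 → [0, 9, 0, 8, 3, 64]
insert 8 at 6 → [0, 9, 0, 8, 3, 64, 8]

[0, 9, 0, 8, 3, 64, 8]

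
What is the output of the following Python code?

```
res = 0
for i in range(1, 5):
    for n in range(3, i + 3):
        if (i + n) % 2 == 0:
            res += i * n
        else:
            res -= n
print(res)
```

60

i=1,n=3: even sum, res = 0+3 = 3
i=2,n=3: odd sum, res = 3-3 = 0
i=2,n=4: even sum, res = 0+8 = 8
i=3,n=3: even sum, res = 8+9 = 17
i=3,n=4: odd sum, res = 17-4 = 13
i=3,n=5: even sum, res = 13+15 = 28
i=4,n=3: odd sum, res = 28-3 = 25
i=4,n=4: even sum, res = 25+16 = 41
i=4,n=5: odd sum, res = 41-5 = 36
i=4,n=6: even sum, res = 36+24 = 60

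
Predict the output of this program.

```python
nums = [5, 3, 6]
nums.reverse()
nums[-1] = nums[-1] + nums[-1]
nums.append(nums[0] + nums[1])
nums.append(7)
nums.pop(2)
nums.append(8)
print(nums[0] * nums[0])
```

36

reverse → [6, 3, 5]
nums[-1] = nums[-1]+nums[-1] = 5+5 = 10 → [6, 3, 10]
append nums[0]+nums[1] = 6+3 = 9 → [6, 3, 10, 9]
append 7 → [6, 3, 10, 9, 7]
pop(2) removes 10 → [6, 3, 9, 7]
append 8 → [6, 3, 9, 7, 8]
nums[0]*nums[0] = 6*6 = 36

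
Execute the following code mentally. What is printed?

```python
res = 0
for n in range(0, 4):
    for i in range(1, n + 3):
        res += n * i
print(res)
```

71

n=0,i=1: res = 0+0 = 0
n=0,i=2: res = 0+0 = 0
n=1,i=1: res = 0+1 = 1
n=1,i=2: res = 1+2 = 3
n=1,i=3: res = 3+3 = 6
n=2,i=1: res = 6+2 = 8
n=2,i=2: res = 8+4 = 12
n=2,i=3: res = 12+6 = 18
n=2,i=4: res = 18+8 = 26
n=3,i=1: res = 26+3 = 29
n=3,i=2: res = 29+6 = 35
n=3,i=3: res = 35+9 = 44
n=3,i=4: res = 44+12 = 56
n=3,i=5: res = 56+15 = 71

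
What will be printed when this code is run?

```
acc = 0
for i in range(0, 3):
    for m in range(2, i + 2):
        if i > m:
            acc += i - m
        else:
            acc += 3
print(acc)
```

9

i=1,m=2: not 1>2, acc = 0+3 = 3
i=2,m=2: not 2>2, acc = 3+3 = 6
i=2,m=3: not 2>3, acc = 6+3 = 9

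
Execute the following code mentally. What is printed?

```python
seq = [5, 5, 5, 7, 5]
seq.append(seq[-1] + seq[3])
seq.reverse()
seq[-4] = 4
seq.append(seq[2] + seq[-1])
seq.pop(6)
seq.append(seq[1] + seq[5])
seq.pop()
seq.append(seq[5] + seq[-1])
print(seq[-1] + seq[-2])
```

append seq[-1]+seq[3] = 5+7 = 12 → [5, 5, 5, 7, 5, 12]
reverse → [12, 5, 7, 5, 5, 5]
seq[-4] = 4 → [12, 5, 4, 5, 5, 5]
append seq[2]+seq[-1] = 4+5 = 9 → [12, 5, 4, 5, 5, 5, 9]
pop(6) removes 9 → [12, 5, 4, 5, 5, 5]
append seq[1]+seq[5] = 5+5 = 10 → [12, 5, 4, 5, 5, 5, 10]
pop() removes 10 → [12, 5, 4, 5, 5, 5]
append seq[5]+seq[-1] = 5+5 = 10 → [12, 5, 4, 5, 5, 5, 10]
seq[-1]+seq[-2] = 10+5 = 15

15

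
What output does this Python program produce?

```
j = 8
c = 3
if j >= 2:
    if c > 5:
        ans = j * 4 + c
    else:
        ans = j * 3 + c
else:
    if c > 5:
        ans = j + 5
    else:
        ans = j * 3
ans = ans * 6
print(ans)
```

162

j=8, c=3
j >= 2 is True; c > 5 is False
→ ans = j * 3 + c = 27
ans = 27*6 = 162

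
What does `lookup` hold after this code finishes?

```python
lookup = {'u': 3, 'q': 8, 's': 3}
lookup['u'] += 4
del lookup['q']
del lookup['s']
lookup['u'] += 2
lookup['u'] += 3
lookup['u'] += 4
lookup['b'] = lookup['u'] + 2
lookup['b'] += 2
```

{'u': 16, 'b': 20}

lookup['u'] = 3+4 = 7 → {'u': 7, 'q': 8, 's': 3}
del 'q' → {'u': 7, 's': 3}
del 's' → {'u': 7}
lookup['u'] = 7+2 = 9 → {'u': 9}
lookup['u'] = 9+3 = 12 → {'u': 12}
lookup['u'] = 12+4 = 16 → {'u': 16}
lookup['b'] = lookup['u']+2 = 18 → {'u': 16, 'b': 18}
lookup['b'] = 18+2 = 20 → {'u': 16, 'b': 20}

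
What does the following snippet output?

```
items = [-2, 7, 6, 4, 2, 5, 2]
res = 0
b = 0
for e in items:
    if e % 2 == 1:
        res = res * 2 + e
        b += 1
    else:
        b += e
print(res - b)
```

e=-2: not odd; b=-2
e=7: odd, res = 0*2+7 = 7; b=-1
e=6: not odd; b=5
e=4: not odd; b=9
e=2: not odd; b=11
e=5: odd, res = 7*2+5 = 19; b=12
e=2: not odd; b=14
res-b = 19-14 = 5

5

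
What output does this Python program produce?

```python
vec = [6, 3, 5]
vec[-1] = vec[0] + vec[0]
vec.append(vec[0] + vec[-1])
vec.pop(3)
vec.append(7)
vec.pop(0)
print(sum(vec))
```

vec[-1] = vec[0]+vec[0] = 6+6 = 12 → [6, 3, 12]
append vec[0]+vec[-1] = 6+12 = 18 → [6, 3, 12, 18]
pop(3) removes 18 → [6, 3, 12]
append 7 → [6, 3, 12, 7]
pop(0) removes 6 → [3, 12, 7]
sum = 22

22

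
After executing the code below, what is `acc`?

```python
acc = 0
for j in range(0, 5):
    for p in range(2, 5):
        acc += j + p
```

j=0,p=2: acc = 0+2 = 2
j=0,p=3: acc = 2+3 = 5
j=0,p=4: acc = 5+4 = 9
j=1,p=2: acc = 9+3 = 12
j=1,p=3: acc = 12+4 = 16
j=1,p=4: acc = 16+5 = 21
j=2,p=2: acc = 21+4 = 25
j=2,p=3: acc = 25+5 = 30
j=2,p=4: acc = 30+6 = 36
j=3,p=2: acc = 36+5 = 41
j=3,p=3: acc = 41+6 = 47
j=3,p=4: acc = 47+7 = 54
j=4,p=2: acc = 54+6 = 60
j=4,p=3: acc = 60+7 = 67
j=4,p=4: acc = 67+8 = 75

75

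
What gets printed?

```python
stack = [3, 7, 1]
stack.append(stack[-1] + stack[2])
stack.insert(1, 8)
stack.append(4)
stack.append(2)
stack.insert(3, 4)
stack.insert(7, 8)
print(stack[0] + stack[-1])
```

append stack[-1]+stack[2] = 1+1 = 2 → [3, 7, 1, 2]
insert 8 at 1 → [3, 8, 7, 1, 2]
append 4 → [3, 8, 7, 1, 2, 4]
append 2 → [3, 8, 7, 1, 2, 4, 2]
insert 4 at 3 → [3, 8, 7, 4, 1, 2, 4, 2]
insert 8 at 7 → [3, 8, 7, 4, 1, 2, 4, 8, 2]
stack[0]+stack[-1] = 3+2 = 5

5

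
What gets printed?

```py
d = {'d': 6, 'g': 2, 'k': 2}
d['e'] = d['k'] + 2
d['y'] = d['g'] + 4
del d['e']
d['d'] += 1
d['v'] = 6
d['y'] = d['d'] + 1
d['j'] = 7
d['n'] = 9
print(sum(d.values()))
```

41

d['e'] = d['k']+2 = 4 → {'d': 6, 'g': 2, 'k': 2, 'e': 4}
d['y'] = d['g']+4 = 6 → {'d': 6, 'g': 2, 'k': 2, 'e': 4, 'y': 6}
del 'e' → {'d': 6, 'g': 2, 'k': 2, 'y': 6}
d['d'] = 6+1 = 7 → {'d': 7, 'g': 2, 'k': 2, 'y': 6}
d['v'] = 6 → {'d': 7, 'g': 2, 'k': 2, 'y': 6, 'v': 6}
d['y'] = d['d']+1 = 8 → {'d': 7, 'g': 2, 'k': 2, 'y': 8, 'v': 6}
d['j'] = 7 → {'d': 7, 'g': 2, 'k': 2, 'y': 8, 'v': 6, 'j': 7}
d['n'] = 9 → {'d': 7, 'g': 2, 'k': 2, 'y': 8, 'v': 6, 'j': 7, 'n': 9}
sum of values = 41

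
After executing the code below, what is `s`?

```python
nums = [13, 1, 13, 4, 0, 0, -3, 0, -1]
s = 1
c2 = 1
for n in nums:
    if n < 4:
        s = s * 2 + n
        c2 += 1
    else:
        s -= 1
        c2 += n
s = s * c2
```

-1665

n=13: not <4, s = 1-1 = 0; c2=14
n=1: <4, s = 0*2+1 = 1; c2=15
n=13: not <4, s = 1-1 = 0; c2=28
n=4: not <4, s = 0-1 = -1; c2=32
n=0: <4, s = (-1)*2+0 = -2; c2=33
n=0: <4, s = (-2)*2+0 = -4; c2=34
n=-3: <4, s = (-4)*2+(-3) = -11; c2=35
n=0: <4, s = (-11)*2+0 = -22; c2=36
n=-1: <4, s = (-22)*2+(-1) = -45; c2=37
s*c2 = (-45)*37 = -1665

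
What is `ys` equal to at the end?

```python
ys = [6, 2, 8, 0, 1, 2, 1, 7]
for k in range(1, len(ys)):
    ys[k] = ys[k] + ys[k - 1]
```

[6, 8, 16, 16, 17, 19, 20, 27]

k=1: ys[1] = 2+6 = 8 → [6, 8, 8, 0, 1, 2, 1, 7]
k=2: ys[2] = 8+8 = 16 → [6, 8, 16, 0, 1, 2, 1, 7]
k=3: ys[3] = 0+16 = 16 → [6, 8, 16, 16, 1, 2, 1, 7]
k=4: ys[4] = 1+16 = 17 → [6, 8, 16, 16, 17, 2, 1, 7]
k=5: ys[5] = 2+17 = 19 → [6, 8, 16, 16, 17, 19, 1, 7]
k=6: ys[6] = 1+19 = 20 → [6, 8, 16, 16, 17, 19, 20, 7]
k=7: ys[7] = 7+20 = 27 → [6, 8, 16, 16, 17, 19, 20, 27]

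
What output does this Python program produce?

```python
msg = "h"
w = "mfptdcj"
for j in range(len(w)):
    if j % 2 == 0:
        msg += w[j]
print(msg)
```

hmpdj

j=0: add 'm' → 'hm'
j=1: skip
j=2: add 'p' → 'hmp'
j=3: skip
j=4: add 'd' → 'hmpd'
j=5: skip
j=6: add 'j' → 'hmpdj'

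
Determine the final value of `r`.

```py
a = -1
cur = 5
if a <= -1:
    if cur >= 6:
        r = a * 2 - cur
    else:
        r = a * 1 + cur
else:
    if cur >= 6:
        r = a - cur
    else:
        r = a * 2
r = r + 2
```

6

a=-1, cur=5
a <= -1 is True; cur >= 6 is False
→ r = a * 1 + cur = 4
r = 4+2 = 6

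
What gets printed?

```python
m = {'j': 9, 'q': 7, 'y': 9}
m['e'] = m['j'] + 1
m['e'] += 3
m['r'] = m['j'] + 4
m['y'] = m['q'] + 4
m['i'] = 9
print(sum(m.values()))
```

m['e'] = m['j']+1 = 10 → {'j': 9, 'q': 7, 'y': 9, 'e': 10}
m['e'] = 10+3 = 13 → {'j': 9, 'q': 7, 'y': 9, 'e': 13}
m['r'] = m['j']+4 = 13 → {'j': 9, 'q': 7, 'y': 9, 'e': 13, 'r': 13}
m['y'] = m['q']+4 = 11 → {'j': 9, 'q': 7, 'y': 11, 'e': 13, 'r': 13}
m['i'] = 9 → {'j': 9, 'q': 7, 'y': 11, 'e': 13, 'r': 13, 'i': 9}
sum of values = 62

62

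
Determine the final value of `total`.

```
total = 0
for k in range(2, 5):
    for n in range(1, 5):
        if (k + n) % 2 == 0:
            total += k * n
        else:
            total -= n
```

k=2,n=1: odd sum, total = 0-1 = -1
k=2,n=2: even sum, total = (-1)+4 = 3
k=2,n=3: odd sum, total = 3-3 = 0
k=2,n=4: even sum, total = 0+8 = 8
k=3,n=1: even sum, total = 8+3 = 11
k=3,n=2: odd sum, total = 11-2 = 9
k=3,n=3: even sum, total = 9+9 = 18
k=3,n=4: odd sum, total = 18-4 = 14
k=4,n=1: odd sum, total = 14-1 = 13
k=4,n=2: even sum, total = 13+8 = 21
k=4,n=3: odd sum, total = 21-3 = 18
k=4,n=4: even sum, total = 18+16 = 34

34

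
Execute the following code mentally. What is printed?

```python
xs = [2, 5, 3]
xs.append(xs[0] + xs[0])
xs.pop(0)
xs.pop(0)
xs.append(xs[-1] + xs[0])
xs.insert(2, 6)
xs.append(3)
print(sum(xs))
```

23

append xs[0]+xs[0] = 2+2 = 4 → [2, 5, 3, 4]
pop(0) removes 2 → [5, 3, 4]
pop(0) removes 5 → [3, 4]
append xs[-1]+xs[0] = 4+3 = 7 → [3, 4, 7]
insert 6 at 2 → [3, 4, 6, 7]
append 3 → [3, 4, 6, 7, 3]
sum = 23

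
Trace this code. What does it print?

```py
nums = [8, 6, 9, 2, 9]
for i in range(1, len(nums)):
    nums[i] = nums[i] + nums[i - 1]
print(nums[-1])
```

34

i=1: nums[1] = 6+8 = 14 → [8, 14, 9, 2, 9]
i=2: nums[2] = 9+14 = 23 → [8, 14, 23, 2, 9]
i=3: nums[3] = 2+23 = 25 → [8, 14, 23, 25, 9]
i=4: nums[4] = 9+25 = 34 → [8, 14, 23, 25, 34]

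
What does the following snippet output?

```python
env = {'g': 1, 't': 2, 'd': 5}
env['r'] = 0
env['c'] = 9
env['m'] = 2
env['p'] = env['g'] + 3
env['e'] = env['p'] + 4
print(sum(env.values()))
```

env['r'] = 0 → {'g': 1, 't': 2, 'd': 5, 'r': 0}
env['c'] = 9 → {'g': 1, 't': 2, 'd': 5, 'r': 0, 'c': 9}
env['m'] = 2 → {'g': 1, 't': 2, 'd': 5, 'r': 0, 'c': 9, 'm': 2}
env['p'] = env['g']+3 = 4 → {'g': 1, 't': 2, 'd': 5, 'r': 0, 'c': 9, 'm': 2, 'p': 4}
env['e'] = env['p']+4 = 8 → {'g': 1, 't': 2, 'd': 5, 'r': 0, 'c': 9, 'm': 2, 'p': 4, 'e': 8}
sum of values = 31

31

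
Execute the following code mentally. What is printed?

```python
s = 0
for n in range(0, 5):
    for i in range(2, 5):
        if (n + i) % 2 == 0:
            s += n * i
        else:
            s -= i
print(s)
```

n=0,i=2: even sum, s = 0+0 = 0
n=0,i=3: odd sum, s = 0-3 = -3
n=0,i=4: even sum, s = (-3)+0 = -3
n=1,i=2: odd sum, s = (-3)-2 = -5
n=1,i=3: even sum, s = (-5)+3 = -2
n=1,i=4: odd sum, s = (-2)-4 = -6
n=2,i=2: even sum, s = (-6)+4 = -2
n=2,i=3: odd sum, s = (-2)-3 = -5
n=2,i=4: even sum, s = (-5)+8 = 3
n=3,i=2: odd sum, s = 3-2 = 1
n=3,i=3: even sum, s = 1+9 = 10
n=3,i=4: odd sum, s = 10-4 = 6
n=4,i=2: even sum, s = 6+8 = 14
n=4,i=3: odd sum, s = 14-3 = 11
n=4,i=4: even sum, s = 11+16 = 27

27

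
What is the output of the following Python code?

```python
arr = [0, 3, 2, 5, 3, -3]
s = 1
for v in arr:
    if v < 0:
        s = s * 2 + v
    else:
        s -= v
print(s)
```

v=0: not <0, s = 1-0 = 1
v=3: not <0, s = 1-3 = -2
v=2: not <0, s = (-2)-2 = -4
v=5: not <0, s = (-4)-5 = -9
v=3: not <0, s = (-9)-3 = -12
v=-3: <0, s = (-12)*2+(-3) = -27

-27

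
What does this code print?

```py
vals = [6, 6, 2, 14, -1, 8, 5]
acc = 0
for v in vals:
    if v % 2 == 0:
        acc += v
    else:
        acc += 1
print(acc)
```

38

v=6: even, acc = 0+6 = 6
v=6: even, acc = 6+6 = 12
v=2: even, acc = 12+2 = 14
v=14: even, acc = 14+14 = 28
v=-1: not even, acc = 28+1 = 29
v=8: even, acc = 29+8 = 37
v=5: not even, acc = 37+1 = 38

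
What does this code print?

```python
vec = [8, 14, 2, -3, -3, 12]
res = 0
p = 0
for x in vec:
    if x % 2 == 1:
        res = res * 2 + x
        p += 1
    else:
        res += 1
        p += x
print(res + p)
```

x=8: not odd, res = 0+1 = 1; p=8
x=14: not odd, res = 1+1 = 2; p=22
x=2: not odd, res = 2+1 = 3; p=24
x=-3: odd, res = 3*2+(-3) = 3; p=25
x=-3: odd, res = 3*2+(-3) = 3; p=26
x=12: not odd, res = 3+1 = 4; p=38
res+p = 4+38 = 42

42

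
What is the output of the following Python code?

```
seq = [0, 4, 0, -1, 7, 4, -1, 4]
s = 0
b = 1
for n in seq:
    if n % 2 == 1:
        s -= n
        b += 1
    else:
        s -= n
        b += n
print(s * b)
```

-272

n=0: not odd, s = 0-0 = 0; b=1
n=4: not odd, s = 0-4 = -4; b=5
n=0: not odd, s = (-4)-0 = -4; b=5
n=-1: odd, s = (-4)-(-1) = -3; b=6
n=7: odd, s = (-3)-7 = -10; b=7
n=4: not odd, s = (-10)-4 = -14; b=11
n=-1: odd, s = (-14)-(-1) = -13; b=12
n=4: not odd, s = (-13)-4 = -17; b=16
s*b = (-17)*16 = -272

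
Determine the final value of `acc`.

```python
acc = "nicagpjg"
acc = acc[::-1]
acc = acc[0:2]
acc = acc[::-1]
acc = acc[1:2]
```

reverse → 'gjpgacin'
slice [0:2] → 'gj'
reverse → 'jg'
slice [1:2] → 'g'

'g'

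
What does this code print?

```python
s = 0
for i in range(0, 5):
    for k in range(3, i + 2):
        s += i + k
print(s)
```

42

i=2,k=3: s = 0+5 = 5
i=3,k=3: s = 5+6 = 11
i=3,k=4: s = 11+7 = 18
i=4,k=3: s = 18+7 = 25
i=4,k=4: s = 25+8 = 33
i=4,k=5: s = 33+9 = 42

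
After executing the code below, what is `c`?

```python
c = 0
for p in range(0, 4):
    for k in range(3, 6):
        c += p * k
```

72

p=0,k=3: c = 0+0 = 0
p=0,k=4: c = 0+0 = 0
p=0,k=5: c = 0+0 = 0
p=1,k=3: c = 0+3 = 3
p=1,k=4: c = 3+4 = 7
p=1,k=5: c = 7+5 = 12
p=2,k=3: c = 12+6 = 18
p=2,k=4: c = 18+8 = 26
p=2,k=5: c = 26+10 = 36
p=3,k=3: c = 36+9 = 45
p=3,k=4: c = 45+12 = 57
p=3,k=5: c = 57+15 = 72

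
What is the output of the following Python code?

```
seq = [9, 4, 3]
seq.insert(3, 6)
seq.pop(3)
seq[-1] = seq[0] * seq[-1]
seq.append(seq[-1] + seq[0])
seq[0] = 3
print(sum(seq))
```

70

insert 6 at 3 → [9, 4, 3, 6]
pop(3) removes 6 → [9, 4, 3]
seq[-1] = seq[0]*seq[-1] = 9*3 = 27 → [9, 4, 27]
append seq[-1]+seq[0] = 27+9 = 36 → [9, 4, 27, 36]
seq[0] = 3 → [3, 4, 27, 36]
sum = 70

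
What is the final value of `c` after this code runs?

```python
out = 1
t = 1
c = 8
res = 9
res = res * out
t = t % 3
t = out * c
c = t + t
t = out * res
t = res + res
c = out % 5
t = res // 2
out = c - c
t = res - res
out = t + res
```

res = 9*1 = 9
t = 1%3 = 1
t = 1*8 = 8
c = 8+8 = 16
t = 1*9 = 9
t = 9+9 = 18
c = 1%5 = 1
t = 9//2 = 4
out = 1-1 = 0
t = 9-9 = 0
out = 0+9 = 9

1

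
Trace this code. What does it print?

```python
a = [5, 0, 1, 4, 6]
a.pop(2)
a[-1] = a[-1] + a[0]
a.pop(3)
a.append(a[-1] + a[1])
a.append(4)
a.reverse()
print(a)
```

[4, 4, 4, 0, 5]

pop(2) removes 1 → [5, 0, 4, 6]
a[-1] = a[-1]+a[0] = 6+5 = 11 → [5, 0, 4, 11]
pop(3) removes 11 → [5, 0, 4]
append a[-1]+a[1] = 4+0 = 4 → [5, 0, 4, 4]
append 4 → [5, 0, 4, 4, 4]
reverse → [4, 4, 4, 0, 5]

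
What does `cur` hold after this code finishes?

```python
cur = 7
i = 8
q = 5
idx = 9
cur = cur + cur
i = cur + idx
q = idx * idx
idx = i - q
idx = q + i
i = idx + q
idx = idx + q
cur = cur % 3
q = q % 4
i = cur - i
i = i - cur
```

cur = 7+7 = 14
i = 14+9 = 23
q = 9*9 = 81
idx = 23-81 = -58
idx = 81+23 = 104
i = 104+81 = 185
idx = 104+81 = 185
cur = 14%3 = 2
q = 81%4 = 1
i = 2-185 = -183
i = (-183)-2 = -185

2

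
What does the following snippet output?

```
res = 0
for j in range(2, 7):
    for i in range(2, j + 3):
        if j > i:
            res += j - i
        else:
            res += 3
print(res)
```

j=2,i=2: not 2>2, res = 0+3 = 3
j=2,i=3: not 2>3, res = 3+3 = 6
j=2,i=4: not 2>4, res = 6+3 = 9
j=3,i=2: 3>2, res = 9+1 = 10
j=3,i=3: not 3>3, res = 10+3 = 13
j=3,i=4: not 3>4, res = 13+3 = 16
j=3,i=5: not 3>5, res = 16+3 = 19
j=4,i=2: 4>2, res = 19+2 = 21
j=4,i=3: 4>3, res = 21+1 = 22
j=4,i=4: not 4>4, res = 22+3 = 25
j=4,i=5: not 4>5, res = 25+3 = 28
j=4,i=6: not 4>6, res = 28+3 = 31
j=5,i=2: 5>2, res = 31+3 = 34
j=5,i=3: 5>3, res = 34+2 = 36
j=5,i=4: 5>4, res = 36+1 = 37
j=5,i=5: not 5>5, res = 37+3 = 40
j=5,i=6: not 5>6, res = 40+3 = 43
j=5,i=7: not 5>7, res = 43+3 = 46
j=6,i=2: 6>2, res = 46+4 = 50
j=6,i=3: 6>3, res = 50+3 = 53
j=6,i=4: 6>4, res = 53+2 = 55
j=6,i=5: 6>5, res = 55+1 = 56
j=6,i=6: not 6>6, res = 56+3 = 59
j=6,i=7: not 6>7, res = 59+3 = 62
j=6,i=8: not 6>8, res = 62+3 = 65

65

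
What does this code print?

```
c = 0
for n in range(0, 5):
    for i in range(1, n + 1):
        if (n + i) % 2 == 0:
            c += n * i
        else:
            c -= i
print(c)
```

34

n=1,i=1: even sum, c = 0+1 = 1
n=2,i=1: odd sum, c = 1-1 = 0
n=2,i=2: even sum, c = 0+4 = 4
n=3,i=1: even sum, c = 4+3 = 7
n=3,i=2: odd sum, c = 7-2 = 5
n=3,i=3: even sum, c = 5+9 = 14
n=4,i=1: odd sum, c = 14-1 = 13
n=4,i=2: even sum, c = 13+8 = 21
n=4,i=3: odd sum, c = 21-3 = 18
n=4,i=4: even sum, c = 18+16 = 34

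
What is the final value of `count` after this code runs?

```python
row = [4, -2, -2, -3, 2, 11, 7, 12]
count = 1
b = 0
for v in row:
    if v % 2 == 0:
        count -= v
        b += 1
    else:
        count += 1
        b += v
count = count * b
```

-200

v=4: even, count = 1-4 = -3; b=1
v=-2: even, count = (-3)-(-2) = -1; b=2
v=-2: even, count = (-1)-(-2) = 1; b=3
v=-3: not even, count = 1+1 = 2; b=0
v=2: even, count = 2-2 = 0; b=1
v=11: not even, count = 0+1 = 1; b=12
v=7: not even, count = 1+1 = 2; b=19
v=12: even, count = 2-12 = -10; b=20
count*b = (-10)*20 = -200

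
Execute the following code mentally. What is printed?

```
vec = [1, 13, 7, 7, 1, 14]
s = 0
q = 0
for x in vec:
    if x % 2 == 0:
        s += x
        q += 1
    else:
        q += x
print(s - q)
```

-16

x=1: not even; q=1
x=13: not even; q=14
x=7: not even; q=21
x=7: not even; q=28
x=1: not even; q=29
x=14: even, s = 0+14 = 14; q=30
s-q = 14-30 = -16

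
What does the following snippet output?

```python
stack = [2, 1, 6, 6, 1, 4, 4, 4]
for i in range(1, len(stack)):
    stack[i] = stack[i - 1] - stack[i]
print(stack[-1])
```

i=1: stack[1] = 2-1 = 1 → [2, 1, 6, 6, 1, 4, 4, 4]
i=2: stack[2] = 1-6 = -5 → [2, 1, -5, 6, 1, 4, 4, 4]
i=3: stack[3] = (-5)-6 = -11 → [2, 1, -5, -11, 1, 4, 4, 4]
i=4: stack[4] = (-11)-1 = -12 → [2, 1, -5, -11, -12, 4, 4, 4]
i=5: stack[5] = (-12)-4 = -16 → [2, 1, -5, -11, -12, -16, 4, 4]
i=6: stack[6] = (-16)-4 = -20 → [2, 1, -5, -11, -12, -16, -20, 4]
i=7: stack[7] = (-20)-4 = -24 → [2, 1, -5, -11, -12, -16, -20, -24]

-24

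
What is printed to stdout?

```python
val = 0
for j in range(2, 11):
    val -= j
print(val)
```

j=2: val = 0-2 = -2
j=3: val = (-2)-3 = -5
j=4: val = (-5)-4 = -9
j=5: val = (-9)-5 = -14
j=6: val = (-14)-6 = -20
j=7: val = (-20)-7 = -27
j=8: val = (-27)-8 = -35
j=9: val = (-35)-9 = -44
j=10: val = (-44)-10 = -54

-54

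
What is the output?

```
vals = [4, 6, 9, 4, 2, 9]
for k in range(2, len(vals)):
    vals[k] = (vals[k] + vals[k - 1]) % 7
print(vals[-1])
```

k=2: vals[2] = (9+6)%7 = 1 → [4, 6, 1, 4, 2, 9]
k=3: vals[3] = (4+1)%7 = 5 → [4, 6, 1, 5, 2, 9]
k=4: vals[4] = (2+5)%7 = 0 → [4, 6, 1, 5, 0, 9]
k=5: vals[5] = (9+0)%7 = 2 → [4, 6, 1, 5, 0, 2]

2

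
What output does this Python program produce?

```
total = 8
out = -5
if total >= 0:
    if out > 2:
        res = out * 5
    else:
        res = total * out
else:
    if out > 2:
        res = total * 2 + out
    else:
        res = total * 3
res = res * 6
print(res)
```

total=8, out=-5
total >= 0 is True; out > 2 is False
→ res = total * out = -40
res = (-40)*6 = -240

-240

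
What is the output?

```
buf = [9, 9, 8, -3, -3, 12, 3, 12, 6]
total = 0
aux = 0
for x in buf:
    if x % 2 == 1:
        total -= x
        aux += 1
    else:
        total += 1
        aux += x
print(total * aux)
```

x=9: odd, total = 0-9 = -9; aux=1
x=9: odd, total = (-9)-9 = -18; aux=2
x=8: not odd, total = (-18)+1 = -17; aux=10
x=-3: odd, total = (-17)-(-3) = -14; aux=11
x=-3: odd, total = (-14)-(-3) = -11; aux=12
x=12: not odd, total = (-11)+1 = -10; aux=24
x=3: odd, total = (-10)-3 = -13; aux=25
x=12: not odd, total = (-13)+1 = -12; aux=37
x=6: not odd, total = (-12)+1 = -11; aux=43
total*aux = (-11)*43 = -473

-473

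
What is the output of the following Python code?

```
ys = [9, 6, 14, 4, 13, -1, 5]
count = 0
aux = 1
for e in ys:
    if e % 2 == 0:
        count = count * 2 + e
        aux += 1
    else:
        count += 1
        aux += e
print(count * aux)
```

2010

e=9: not even, count = 0+1 = 1; aux=10
e=6: even, count = 1*2+6 = 8; aux=11
e=14: even, count = 8*2+14 = 30; aux=12
e=4: even, count = 30*2+4 = 64; aux=13
e=13: not even, count = 64+1 = 65; aux=26
e=-1: not even, count = 65+1 = 66; aux=25
e=5: not even, count = 66+1 = 67; aux=30
count*aux = 67*30 = 2010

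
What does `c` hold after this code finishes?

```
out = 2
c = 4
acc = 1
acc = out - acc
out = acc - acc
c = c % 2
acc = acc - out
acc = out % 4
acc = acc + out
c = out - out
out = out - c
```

0

acc = 2-1 = 1
out = 1-1 = 0
c = 4%2 = 0
acc = 1-0 = 1
acc = 0%4 = 0
acc = 0+0 = 0
c = 0-0 = 0
out = 0-0 = 0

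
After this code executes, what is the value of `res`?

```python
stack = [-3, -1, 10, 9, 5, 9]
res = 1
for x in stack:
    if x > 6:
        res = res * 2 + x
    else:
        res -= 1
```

57

x=-3: not >6, res = 1-1 = 0
x=-1: not >6, res = 0-1 = -1
x=10: >6, res = (-1)*2+10 = 8
x=9: >6, res = 8*2+9 = 25
x=5: not >6, res = 25-1 = 24
x=9: >6, res = 24*2+9 = 57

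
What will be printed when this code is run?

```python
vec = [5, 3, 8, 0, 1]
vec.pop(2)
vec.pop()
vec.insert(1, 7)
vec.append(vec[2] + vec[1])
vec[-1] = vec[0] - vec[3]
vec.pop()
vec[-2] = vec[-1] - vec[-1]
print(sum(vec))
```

pop(2) removes 8 → [5, 3, 0, 1]
pop() removes 1 → [5, 3, 0]
insert 7 at 1 → [5, 7, 3, 0]
append vec[2]+vec[1] = 3+7 = 10 → [5, 7, 3, 0, 10]
vec[-1] = vec[0]-vec[3] = 5-0 = 5 → [5, 7, 3, 0, 5]
pop() removes 5 → [5, 7, 3, 0]
vec[-2] = vec[-1]-vec[-1] = 0-0 = 0 → [5, 7, 0, 0]
sum = 12

12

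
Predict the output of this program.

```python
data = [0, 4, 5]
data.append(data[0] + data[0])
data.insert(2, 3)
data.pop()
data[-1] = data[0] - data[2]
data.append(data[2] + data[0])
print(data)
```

[0, 4, 3, -3, 3]

append data[0]+data[0] = 0+0 = 0 → [0, 4, 5, 0]
insert 3 at 2 → [0, 4, 3, 5, 0]
pop() removes 0 → [0, 4, 3, 5]
data[-1] = data[0]-data[2] = 0-3 = -3 → [0, 4, 3, -3]
append data[2]+data[0] = 3+0 = 3 → [0, 4, 3, -3, 3]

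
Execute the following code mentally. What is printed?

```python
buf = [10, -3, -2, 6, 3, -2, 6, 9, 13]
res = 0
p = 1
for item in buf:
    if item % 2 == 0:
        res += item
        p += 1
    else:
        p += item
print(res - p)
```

item=10: even, res = 0+10 = 10; p=2
item=-3: not even; p=-1
item=-2: even, res = 10+(-2) = 8; p=0
item=6: even, res = 8+6 = 14; p=1
item=3: not even; p=4
item=-2: even, res = 14+(-2) = 12; p=5
item=6: even, res = 12+6 = 18; p=6
item=9: not even; p=15
item=13: not even; p=28
res-p = 18-28 = -10

-10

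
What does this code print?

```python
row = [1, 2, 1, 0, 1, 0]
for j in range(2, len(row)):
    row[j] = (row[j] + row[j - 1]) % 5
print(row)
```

[1, 2, 3, 3, 4, 4]

j=2: row[2] = (1+2)%5 = 3 → [1, 2, 3, 0, 1, 0]
j=3: row[3] = (0+3)%5 = 3 → [1, 2, 3, 3, 1, 0]
j=4: row[4] = (1+3)%5 = 4 → [1, 2, 3, 3, 4, 0]
j=5: row[5] = (0+4)%5 = 4 → [1, 2, 3, 3, 4, 4]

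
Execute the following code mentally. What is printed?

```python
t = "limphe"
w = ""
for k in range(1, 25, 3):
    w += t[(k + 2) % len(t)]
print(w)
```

k=1: add t[3]='p' → 'p'
k=4: add t[0]='l' → 'pl'
k=7: add t[3]='p' → 'plp'
k=10: add t[0]='l' → 'plpl'
k=13: add t[3]='p' → 'plplp'
k=16: add t[0]='l' → 'plplpl'
k=19: add t[3]='p' → 'plplplp'
k=22: add t[0]='l' → 'plplplpl'

plplplpl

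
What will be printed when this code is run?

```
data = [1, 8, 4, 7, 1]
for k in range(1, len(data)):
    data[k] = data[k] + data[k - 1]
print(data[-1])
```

21

k=1: data[1] = 8+1 = 9 → [1, 9, 4, 7, 1]
k=2: data[2] = 4+9 = 13 → [1, 9, 13, 7, 1]
k=3: data[3] = 7+13 = 20 → [1, 9, 13, 20, 1]
k=4: data[4] = 1+20 = 21 → [1, 9, 13, 20, 21]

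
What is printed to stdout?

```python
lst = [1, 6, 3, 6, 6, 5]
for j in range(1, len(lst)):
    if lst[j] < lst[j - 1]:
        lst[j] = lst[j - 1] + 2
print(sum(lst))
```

51

j=1: 6>=1, unchanged → [1, 6, 3, 6, 6, 5]
j=2: 3<6, lst[2] = 6+2 = 8 → [1, 6, 8, 6, 6, 5]
j=3: 6<8, lst[3] = 8+2 = 10 → [1, 6, 8, 10, 6, 5]
j=4: 6<10, lst[4] = 10+2 = 12 → [1, 6, 8, 10, 12, 5]
j=5: 5<12, lst[5] = 12+2 = 14 → [1, 6, 8, 10, 12, 14]
sum = 51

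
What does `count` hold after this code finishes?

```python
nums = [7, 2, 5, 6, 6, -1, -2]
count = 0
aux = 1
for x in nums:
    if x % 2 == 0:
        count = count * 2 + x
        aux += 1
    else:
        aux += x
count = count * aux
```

x=7: not even; aux=8
x=2: even, count = 0*2+2 = 2; aux=9
x=5: not even; aux=14
x=6: even, count = 2*2+6 = 10; aux=15
x=6: even, count = 10*2+6 = 26; aux=16
x=-1: not even; aux=15
x=-2: even, count = 26*2+(-2) = 50; aux=16
count*aux = 50*16 = 800

800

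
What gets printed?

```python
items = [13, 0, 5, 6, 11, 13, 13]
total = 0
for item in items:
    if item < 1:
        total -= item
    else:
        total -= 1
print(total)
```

-6

item=13: not <1, total = 0-1 = -1
item=0: <1, total = (-1)-0 = -1
item=5: not <1, total = (-1)-1 = -2
item=6: not <1, total = (-2)-1 = -3
item=11: not <1, total = (-3)-1 = -4
item=13: not <1, total = (-4)-1 = -5
item=13: not <1, total = (-5)-1 = -6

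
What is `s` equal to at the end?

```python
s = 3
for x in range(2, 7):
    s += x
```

23

x=2: s = 3+2 = 5
x=3: s = 5+3 = 8
x=4: s = 8+4 = 12
x=5: s = 12+5 = 17
x=6: s = 17+6 = 23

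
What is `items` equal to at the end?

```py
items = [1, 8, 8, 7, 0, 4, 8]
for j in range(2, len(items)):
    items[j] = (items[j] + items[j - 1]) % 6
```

[1, 8, 4, 5, 5, 3, 5]

j=2: items[2] = (8+8)%6 = 4 → [1, 8, 4, 7, 0, 4, 8]
j=3: items[3] = (7+4)%6 = 5 → [1, 8, 4, 5, 0, 4, 8]
j=4: items[4] = (0+5)%6 = 5 → [1, 8, 4, 5, 5, 4, 8]
j=5: items[5] = (4+5)%6 = 3 → [1, 8, 4, 5, 5, 3, 8]
j=6: items[6] = (8+3)%6 = 5 → [1, 8, 4, 5, 5, 3, 5]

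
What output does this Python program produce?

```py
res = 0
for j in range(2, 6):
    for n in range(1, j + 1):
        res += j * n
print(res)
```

j=2,n=1: res = 0+2 = 2
j=2,n=2: res = 2+4 = 6
j=3,n=1: res = 6+3 = 9
j=3,n=2: res = 9+6 = 15
j=3,n=3: res = 15+9 = 24
j=4,n=1: res = 24+4 = 28
j=4,n=2: res = 28+8 = 36
j=4,n=3: res = 36+12 = 48
j=4,n=4: res = 48+16 = 64
j=5,n=1: res = 64+5 = 69
j=5,n=2: res = 69+10 = 79
j=5,n=3: res = 79+15 = 94
j=5,n=4: res = 94+20 = 114
j=5,n=5: res = 114+25 = 139

139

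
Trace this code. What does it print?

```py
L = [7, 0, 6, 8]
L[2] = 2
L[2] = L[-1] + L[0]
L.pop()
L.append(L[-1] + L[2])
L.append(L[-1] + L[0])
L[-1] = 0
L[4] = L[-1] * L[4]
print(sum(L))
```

52

L[2] = 2 → [7, 0, 2, 8]
L[2] = L[-1]+L[0] = 8+7 = 15 → [7, 0, 15, 8]
pop() removes 8 → [7, 0, 15]
append L[-1]+L[2] = 15+15 = 30 → [7, 0, 15, 30]
append L[-1]+L[0] = 30+7 = 37 → [7, 0, 15, 30, 37]
L[-1] = 0 → [7, 0, 15, 30, 0]
L[4] = L[-1]*L[4] = 0*0 = 0 → [7, 0, 15, 30, 0]
sum = 52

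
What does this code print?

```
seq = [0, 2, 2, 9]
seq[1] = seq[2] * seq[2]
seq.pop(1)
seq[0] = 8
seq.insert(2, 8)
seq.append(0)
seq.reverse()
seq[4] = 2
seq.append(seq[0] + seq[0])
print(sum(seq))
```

seq[1] = seq[2]*seq[2] = 2*2 = 4 → [0, 4, 2, 9]
pop(1) removes 4 → [0, 2, 9]
seq[0] = 8 → [8, 2, 9]
insert 8 at 2 → [8, 2, 8, 9]
append 0 → [8, 2, 8, 9, 0]
reverse → [0, 9, 8, 2, 8]
seq[4] = 2 → [0, 9, 8, 2, 2]
append seq[0]+seq[0] = 0+0 = 0 → [0, 9, 8, 2, 2, 0]
sum = 21

21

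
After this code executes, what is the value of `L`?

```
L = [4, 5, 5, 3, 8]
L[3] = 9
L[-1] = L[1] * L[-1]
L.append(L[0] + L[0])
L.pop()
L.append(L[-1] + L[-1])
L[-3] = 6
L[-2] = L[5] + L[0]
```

[4, 5, 5, 6, 84, 80]

L[3] = 9 → [4, 5, 5, 9, 8]
L[-1] = L[1]*L[-1] = 5*8 = 40 → [4, 5, 5, 9, 40]
append L[0]+L[0] = 4+4 = 8 → [4, 5, 5, 9, 40, 8]
pop() removes 8 → [4, 5, 5, 9, 40]
append L[-1]+L[-1] = 40+40 = 80 → [4, 5, 5, 9, 40, 80]
L[-3] = 6 → [4, 5, 5, 6, 40, 80]
L[-2] = L[5]+L[0] = 80+4 = 84 → [4, 5, 5, 6, 84, 80]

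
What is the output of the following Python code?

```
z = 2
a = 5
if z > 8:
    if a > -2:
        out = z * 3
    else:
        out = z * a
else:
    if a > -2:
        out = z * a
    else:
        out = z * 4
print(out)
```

10

z=2, a=5
z > 8 is False; a > -2 is True
→ out = z * a = 10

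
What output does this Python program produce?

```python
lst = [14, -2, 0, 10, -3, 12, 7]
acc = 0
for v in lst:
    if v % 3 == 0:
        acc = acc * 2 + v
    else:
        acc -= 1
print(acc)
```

v=14: not %3==0, acc = 0-1 = -1
v=-2: not %3==0, acc = (-1)-1 = -2
v=0: %3==0, acc = (-2)*2+0 = -4
v=10: not %3==0, acc = (-4)-1 = -5
v=-3: %3==0, acc = (-5)*2+(-3) = -13
v=12: %3==0, acc = (-13)*2+12 = -14
v=7: not %3==0, acc = (-14)-1 = -15

-15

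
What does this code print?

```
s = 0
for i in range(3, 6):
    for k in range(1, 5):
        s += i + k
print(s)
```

78

i=3,k=1: s = 0+4 = 4
i=3,k=2: s = 4+5 = 9
i=3,k=3: s = 9+6 = 15
i=3,k=4: s = 15+7 = 22
i=4,k=1: s = 22+5 = 27
i=4,k=2: s = 27+6 = 33
i=4,k=3: s = 33+7 = 40
i=4,k=4: s = 40+8 = 48
i=5,k=1: s = 48+6 = 54
i=5,k=2: s = 54+7 = 61
i=5,k=3: s = 61+8 = 69
i=5,k=4: s = 69+9 = 78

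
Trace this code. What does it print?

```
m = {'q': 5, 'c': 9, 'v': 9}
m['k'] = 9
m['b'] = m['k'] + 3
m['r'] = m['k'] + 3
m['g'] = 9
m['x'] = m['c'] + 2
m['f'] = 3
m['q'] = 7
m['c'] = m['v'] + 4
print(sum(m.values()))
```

m['k'] = 9 → {'q': 5, 'c': 9, 'v': 9, 'k': 9}
m['b'] = m['k']+3 = 12 → {'q': 5, 'c': 9, 'v': 9, 'k': 9, 'b': 12}
m['r'] = m['k']+3 = 12 → {'q': 5, 'c': 9, 'v': 9, 'k': 9, 'b': 12, 'r': 12}
m['g'] = 9 → {'q': 5, 'c': 9, 'v': 9, 'k': 9, 'b': 12, 'r': 12, 'g': 9}
m['x'] = m['c']+2 = 11 → {'q': 5, 'c': 9, 'v': 9, 'k': 9, 'b': 12, 'r': 12, 'g': 9, 'x': 11}
m['f'] = 3 → {'q': 5, 'c': 9, 'v': 9, 'k': 9, 'b': 12, 'r': 12, 'g': 9, 'x': 11, 'f': 3}
m['q'] = 7 → {'q': 7, 'c': 9, 'v': 9, 'k': 9, 'b': 12, 'r': 12, 'g': 9, 'x': 11, 'f': 3}
m['c'] = m['v']+4 = 13 → {'q': 7, 'c': 13, 'v': 9, 'k': 9, 'b': 12, 'r': 12, 'g': 9, 'x': 11, 'f': 3}
sum of values = 85

85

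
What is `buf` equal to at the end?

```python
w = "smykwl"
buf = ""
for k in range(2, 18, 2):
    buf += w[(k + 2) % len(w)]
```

k=2: add w[4]='w' → 'w'
k=4: add w[0]='s' → 'ws'
k=6: add w[2]='y' → 'wsy'
k=8: add w[4]='w' → 'wsyw'
k=10: add w[0]='s' → 'wsyws'
k=12: add w[2]='y' → 'wsywsy'
k=14: add w[4]='w' → 'wsywsyw'
k=16: add w[0]='s' → 'wsywsyws'

'wsywsyws'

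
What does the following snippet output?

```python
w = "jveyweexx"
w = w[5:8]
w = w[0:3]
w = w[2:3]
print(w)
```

x

slice [5:8] → 'eex'
slice [0:3] → 'eex'
slice [2:3] → 'x'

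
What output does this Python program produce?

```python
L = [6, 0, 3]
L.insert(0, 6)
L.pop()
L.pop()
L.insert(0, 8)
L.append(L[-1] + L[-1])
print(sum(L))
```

32

insert 6 at 0 → [6, 6, 0, 3]
pop() removes 3 → [6, 6, 0]
pop() removes 0 → [6, 6]
insert 8 at 0 → [8, 6, 6]
append L[-1]+L[-1] = 6+6 = 12 → [8, 6, 6, 12]
sum = 32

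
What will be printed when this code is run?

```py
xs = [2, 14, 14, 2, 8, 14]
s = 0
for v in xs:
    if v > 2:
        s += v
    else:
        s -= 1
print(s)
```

48

v=2: not >2, s = 0-1 = -1
v=14: >2, s = (-1)+14 = 13
v=14: >2, s = 13+14 = 27
v=2: not >2, s = 27-1 = 26
v=8: >2, s = 26+8 = 34
v=14: >2, s = 34+14 = 48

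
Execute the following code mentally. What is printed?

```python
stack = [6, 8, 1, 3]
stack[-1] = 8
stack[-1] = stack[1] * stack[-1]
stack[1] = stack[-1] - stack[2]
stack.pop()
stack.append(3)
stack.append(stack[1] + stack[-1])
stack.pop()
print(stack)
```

[6, 63, 1, 3]

stack[-1] = 8 → [6, 8, 1, 8]
stack[-1] = stack[1]*stack[-1] = 8*8 = 64 → [6, 8, 1, 64]
stack[1] = stack[-1]-stack[2] = 64-1 = 63 → [6, 63, 1, 64]
pop() removes 64 → [6, 63, 1]
append 3 → [6, 63, 1, 3]
append stack[1]+stack[-1] = 63+3 = 66 → [6, 63, 1, 3, 66]
pop() removes 66 → [6, 63, 1, 3]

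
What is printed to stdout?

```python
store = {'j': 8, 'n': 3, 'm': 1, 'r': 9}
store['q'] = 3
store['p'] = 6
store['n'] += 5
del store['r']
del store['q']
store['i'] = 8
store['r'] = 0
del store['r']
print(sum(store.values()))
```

31

store['q'] = 3 → {'j': 8, 'n': 3, 'm': 1, 'r': 9, 'q': 3}
store['p'] = 6 → {'j': 8, 'n': 3, 'm': 1, 'r': 9, 'q': 3, 'p': 6}
store['n'] = 3+5 = 8 → {'j': 8, 'n': 8, 'm': 1, 'r': 9, 'q': 3, 'p': 6}
del 'r' → {'j': 8, 'n': 8, 'm': 1, 'q': 3, 'p': 6}
del 'q' → {'j': 8, 'n': 8, 'm': 1, 'p': 6}
store['i'] = 8 → {'j': 8, 'n': 8, 'm': 1, 'p': 6, 'i': 8}
store['r'] = 0 → {'j': 8, 'n': 8, 'm': 1, 'p': 6, 'i': 8, 'r': 0}
del 'r' → {'j': 8, 'n': 8, 'm': 1, 'p': 6, 'i': 8}
sum of values = 31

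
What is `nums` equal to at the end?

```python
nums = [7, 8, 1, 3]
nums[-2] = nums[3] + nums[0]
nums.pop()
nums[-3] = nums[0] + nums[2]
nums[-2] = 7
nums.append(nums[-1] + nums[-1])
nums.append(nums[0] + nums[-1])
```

[17, 7, 10, 20, 37]

nums[-2] = nums[3]+nums[0] = 3+7 = 10 → [7, 8, 10, 3]
pop() removes 3 → [7, 8, 10]
nums[-3] = nums[0]+nums[2] = 7+10 = 17 → [17, 8, 10]
nums[-2] = 7 → [17, 7, 10]
append nums[-1]+nums[-1] = 10+10 = 20 → [17, 7, 10, 20]
append nums[0]+nums[-1] = 17+20 = 37 → [17, 7, 10, 20, 37]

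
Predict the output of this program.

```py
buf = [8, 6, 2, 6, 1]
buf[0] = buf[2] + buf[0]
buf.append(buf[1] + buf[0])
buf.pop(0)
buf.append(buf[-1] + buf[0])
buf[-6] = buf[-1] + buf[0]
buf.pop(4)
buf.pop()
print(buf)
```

buf[0] = buf[2]+buf[0] = 2+8 = 10 → [10, 6, 2, 6, 1]
append buf[1]+buf[0] = 6+10 = 16 → [10, 6, 2, 6, 1, 16]
pop(0) removes 10 → [6, 2, 6, 1, 16]
append buf[-1]+buf[0] = 16+6 = 22 → [6, 2, 6, 1, 16, 22]
buf[-6] = buf[-1]+buf[0] = 22+6 = 28 → [28, 2, 6, 1, 16, 22]
pop(4) removes 16 → [28, 2, 6, 1, 22]
pop() removes 22 → [28, 2, 6, 1]

[28, 2, 6, 1]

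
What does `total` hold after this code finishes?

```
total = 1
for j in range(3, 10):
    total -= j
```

-41

j=3: total = 1-3 = -2
j=4: total = (-2)-4 = -6
j=5: total = (-6)-5 = -11
j=6: total = (-11)-6 = -17
j=7: total = (-17)-7 = -24
j=8: total = (-24)-8 = -32
j=9: total = (-32)-9 = -41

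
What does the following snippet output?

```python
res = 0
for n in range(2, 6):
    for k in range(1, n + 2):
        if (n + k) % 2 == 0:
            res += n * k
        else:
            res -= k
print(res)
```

n=2,k=1: odd sum, res = 0-1 = -1
n=2,k=2: even sum, res = (-1)+4 = 3
n=2,k=3: odd sum, res = 3-3 = 0
n=3,k=1: even sum, res = 0+3 = 3
n=3,k=2: odd sum, res = 3-2 = 1
n=3,k=3: even sum, res = 1+9 = 10
n=3,k=4: odd sum, res = 10-4 = 6
n=4,k=1: odd sum, res = 6-1 = 5
n=4,k=2: even sum, res = 5+8 = 13
n=4,k=3: odd sum, res = 13-3 = 10
n=4,k=4: even sum, res = 10+16 = 26
n=4,k=5: odd sum, res = 26-5 = 21
n=5,k=1: even sum, res = 21+5 = 26
n=5,k=2: odd sum, res = 26-2 = 24
n=5,k=3: even sum, res = 24+15 = 39
n=5,k=4: odd sum, res = 39-4 = 35
n=5,k=5: even sum, res = 35+25 = 60
n=5,k=6: odd sum, res = 60-6 = 54

54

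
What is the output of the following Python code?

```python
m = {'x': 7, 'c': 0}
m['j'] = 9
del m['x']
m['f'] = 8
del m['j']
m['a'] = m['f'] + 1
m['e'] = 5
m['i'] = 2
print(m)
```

{'c': 0, 'f': 8, 'a': 9, 'e': 5, 'i': 2}

m['j'] = 9 → {'x': 7, 'c': 0, 'j': 9}
del 'x' → {'c': 0, 'j': 9}
m['f'] = 8 → {'c': 0, 'j': 9, 'f': 8}
del 'j' → {'c': 0, 'f': 8}
m['a'] = m['f']+1 = 9 → {'c': 0, 'f': 8, 'a': 9}
m['e'] = 5 → {'c': 0, 'f': 8, 'a': 9, 'e': 5}
m['i'] = 2 → {'c': 0, 'f': 8, 'a': 9, 'e': 5, 'i': 2}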